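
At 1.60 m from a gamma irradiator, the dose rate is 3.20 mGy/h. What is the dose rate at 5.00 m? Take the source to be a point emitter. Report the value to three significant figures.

Intensity scales as (d₁/d₂)², so the rate at 5.00 m is
(1.60/5.00)² = 0.1024, so 3.20 × 0.1024 = 0.3277 mGy/h.

0.328 mGy/h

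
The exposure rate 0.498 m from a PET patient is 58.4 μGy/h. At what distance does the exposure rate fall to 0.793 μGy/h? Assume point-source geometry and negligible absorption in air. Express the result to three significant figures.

4.27 m

Using I₁d₁² = I₂d₂², d₂ = d₁·√(I₁/I₂).
I₁/I₂ = 58.4/0.793 = 73.64, so d₂ = 0.498 × √73.64 = 4.274 m.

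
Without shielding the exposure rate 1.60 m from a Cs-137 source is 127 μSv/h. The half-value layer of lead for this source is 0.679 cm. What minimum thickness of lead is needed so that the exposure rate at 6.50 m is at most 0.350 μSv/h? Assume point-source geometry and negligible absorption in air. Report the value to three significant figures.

At 6.50 m, distance alone gives (1.60/6.50)² = 0.06059, so 127 × 0.06059 = 7.695 μSv/h.
Further attenuation needed: 7.695/0.350 = 21.99.
n = log₂(21.99) = 4.459 half-value layers.
Thickness = 4.459 × 0.679 cm = 3.028 cm.

3.03 cm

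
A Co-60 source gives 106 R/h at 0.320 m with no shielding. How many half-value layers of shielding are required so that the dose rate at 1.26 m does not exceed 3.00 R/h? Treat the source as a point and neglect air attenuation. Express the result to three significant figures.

1.19 half-value layers

At 1.26 m, distance alone gives 106 × (0.320/1.26)² = 106 × 0.06450 = 6.837 R/h.
Further attenuation needed: 6.837/3.00 = 2.279.
n = log₂(2.279) = 1.188 half-value layers.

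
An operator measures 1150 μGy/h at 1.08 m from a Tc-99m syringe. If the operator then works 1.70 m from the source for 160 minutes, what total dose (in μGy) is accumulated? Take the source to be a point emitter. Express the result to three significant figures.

1240 μGy

By the inverse-square law, rate at 1.70 m:
(1.08/1.70)² = 0.4036, so 1150 × 0.4036 = 464.1 μGy/h.
Dose = rate × time = 464.1 μGy/h × 2.667 h = 1238 μGy.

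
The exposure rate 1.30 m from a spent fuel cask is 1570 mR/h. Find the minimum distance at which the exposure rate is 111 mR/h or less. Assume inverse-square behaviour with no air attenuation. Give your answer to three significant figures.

Using I₁d₁² = I₂d₂², d₂ = d₁·√(I₁/I₂).
I₁/I₂ = 1570/111 = 14.14, so d₂ = 1.30 × √14.14 = 4.888 m.

4.89 m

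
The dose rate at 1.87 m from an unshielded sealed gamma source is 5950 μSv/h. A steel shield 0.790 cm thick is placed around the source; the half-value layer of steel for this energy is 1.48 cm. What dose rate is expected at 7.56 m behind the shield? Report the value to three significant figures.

Distance alone: (1.87/7.56)² = 0.06118, so 5950 × 0.06118 = 364.0 μSv/h.
Shield: 0.790/1.48 = 0.5338 half-value layers → attenuation 2^(−0.5338) = 0.6907.
Combined: 364.0 × 0.6907 = 251.4 μSv/h.

251 μSv/h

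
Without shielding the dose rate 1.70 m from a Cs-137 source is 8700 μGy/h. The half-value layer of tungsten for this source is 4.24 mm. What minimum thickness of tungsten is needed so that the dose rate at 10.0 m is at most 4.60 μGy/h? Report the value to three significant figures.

At 10.0 m, distance alone gives 8700 × (1.70/10.0)² = 8700 × 0.02890 = 251.4 μGy/h.
Further attenuation needed: 251.4/4.60 = 54.65.
n = log₂(54.65) = 5.772 half-value layers.
Thickness = 5.772 × 4.24 mm = 24.47 mm.

24.5 mm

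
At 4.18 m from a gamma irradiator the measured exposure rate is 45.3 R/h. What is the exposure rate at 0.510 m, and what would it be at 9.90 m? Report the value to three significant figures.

3040 R/h; 8.08 R/h

Since intensity falls as 1/r²,
At 0.510 m: (4.18/0.510)² = 67.18, so 45.3 × 67.18 = 3043 R/h
At 9.90 m: (0.510/9.90)² = 0.002654, so 3043 × 0.002654 = 8.076 R/h.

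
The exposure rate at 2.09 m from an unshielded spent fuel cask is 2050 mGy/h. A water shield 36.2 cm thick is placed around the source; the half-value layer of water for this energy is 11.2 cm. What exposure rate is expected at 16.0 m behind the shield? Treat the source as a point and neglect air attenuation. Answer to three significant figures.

3.72 mGy/h

Distance alone: 2050 × (2.09/16.0)² = 2050 × 0.01706 = 34.97 mGy/h.
Shield: 36.2/11.2 = 3.232 half-value layers → attenuation 2^(−3.232) = 0.1064.
Combined: 34.97 × 0.1064 = 3.721 mGy/h.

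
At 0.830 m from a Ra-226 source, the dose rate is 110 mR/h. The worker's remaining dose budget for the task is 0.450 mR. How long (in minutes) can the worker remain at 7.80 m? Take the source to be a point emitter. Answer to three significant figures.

Applying the 1/r² law, rate at 7.80 m:
(0.830/7.80)² = 0.01132, so 110 × 0.01132 = 1.245 mR/h.
Stay time = 0.450 mR ÷ 1.245 mR/h = 0.3614 h = 21.68 min.

21.7 min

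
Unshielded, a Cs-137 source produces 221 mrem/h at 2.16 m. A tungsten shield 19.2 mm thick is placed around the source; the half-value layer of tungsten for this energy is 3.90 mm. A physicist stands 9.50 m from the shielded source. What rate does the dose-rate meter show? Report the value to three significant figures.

Distance alone: 221 × (2.16/9.50)² = 221 × 0.05170 = 11.43 mrem/h.
Shield: 19.2/3.90 = 4.923 half-value layers → attenuation 2^(−4.923) = 0.03296.
Combined: 11.43 × 0.03296 = 0.3767 mrem/h.

0.377 mrem/h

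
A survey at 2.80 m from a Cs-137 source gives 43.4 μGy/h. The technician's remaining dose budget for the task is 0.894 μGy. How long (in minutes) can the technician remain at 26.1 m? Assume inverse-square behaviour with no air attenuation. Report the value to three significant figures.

107 min

Applying the 1/r² law, rate at 26.1 m:
(2.80/26.1)² = 0.01151, so 43.4 × 0.01151 = 0.4995 μGy/h.
Stay time = 0.894 μGy ÷ 0.4995 μGy/h = 1.790 h = 107.4 min.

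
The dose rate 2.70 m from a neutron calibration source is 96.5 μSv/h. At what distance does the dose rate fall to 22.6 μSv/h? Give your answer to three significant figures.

5.58 m

Using I₁d₁² = I₂d₂², d₂ = d₁·√(I₁/I₂).
I₁/I₂ = 96.5/22.6 = 4.270, so d₂ = 2.70 × √4.270 = 5.579 m.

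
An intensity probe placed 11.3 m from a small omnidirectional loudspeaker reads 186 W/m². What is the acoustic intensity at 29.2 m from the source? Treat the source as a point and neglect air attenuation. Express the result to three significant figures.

Using I₁d₁² = I₂d₂², scaling from 11.3 m to 29.2 m:
(11.3/29.2)² = 0.1498, so 186 × 0.1498 = 27.86 W/m².

27.9 W/m²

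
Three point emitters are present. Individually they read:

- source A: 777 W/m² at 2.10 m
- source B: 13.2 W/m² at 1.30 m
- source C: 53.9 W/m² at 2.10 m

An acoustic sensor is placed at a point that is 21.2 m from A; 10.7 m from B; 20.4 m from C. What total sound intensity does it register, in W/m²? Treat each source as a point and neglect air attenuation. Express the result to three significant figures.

8.39 W/m²

By superposition, sum each source's inverse-square contribution:
A: 777 × (2.10/21.2)² = 7.624 W/m²
B: 13.2 × (1.30/10.7)² = 0.1948 W/m²
C: 53.9 × (2.10/20.4)² = 0.5712 W/m²
Total = 7.624 + 0.1948 + 0.5712 = 8.390 W/m².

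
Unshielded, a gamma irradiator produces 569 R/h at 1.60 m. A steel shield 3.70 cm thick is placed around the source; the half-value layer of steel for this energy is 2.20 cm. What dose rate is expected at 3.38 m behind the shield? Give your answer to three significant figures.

39.7 R/h

Distance alone: (1.60/3.38)² = 0.2241, so 569 × 0.2241 = 127.5 R/h.
Shield: 3.70/2.20 = 1.682 half-value layers → attenuation 2^(−1.682) = 0.3117.
Combined: 127.5 × 0.3117 = 39.74 R/h.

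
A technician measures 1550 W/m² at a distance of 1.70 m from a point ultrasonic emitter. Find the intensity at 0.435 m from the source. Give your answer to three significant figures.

23700 W/m²

Applying the 1/r² law, the rate at 0.435 m is
(1.70/0.435)² = 15.27, so 1550 × 15.27 = 23670 W/m².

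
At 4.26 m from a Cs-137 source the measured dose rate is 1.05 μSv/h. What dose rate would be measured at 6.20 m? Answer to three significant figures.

By the inverse-square law, scaling from 4.26 m to 6.20 m:
1.05 × (4.26/6.20)² = 1.05 × 0.4721 = 0.4957 μSv/h.

0.496 μSv/h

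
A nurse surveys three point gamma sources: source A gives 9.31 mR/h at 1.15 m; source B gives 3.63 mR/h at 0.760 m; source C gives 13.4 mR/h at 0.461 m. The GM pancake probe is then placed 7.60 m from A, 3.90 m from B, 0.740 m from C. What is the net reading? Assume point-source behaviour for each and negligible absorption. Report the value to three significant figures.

5.55 mR/h

Each source contributes Iᵢ·(dᵢ/rᵢ)²; contributions add.
A: 9.31 × (1.15/7.60)² = 0.2132 mR/h
B: 3.63 × (0.760/3.90)² = 0.1378 mR/h
C: 13.4 × (0.461/0.740)² = 5.200 mR/h
Total = 0.2132 + 0.1378 + 5.200 = 5.551 mR/h.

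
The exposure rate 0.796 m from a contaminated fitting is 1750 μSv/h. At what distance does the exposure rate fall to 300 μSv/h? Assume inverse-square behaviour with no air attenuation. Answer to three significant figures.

1.92 m

Using I₁d₁² = I₂d₂², d₂ = d₁·√(I₁/I₂).
I₁/I₂ = 1750/300 = 5.833, so d₂ = 0.796 × √5.833 = 1.922 m.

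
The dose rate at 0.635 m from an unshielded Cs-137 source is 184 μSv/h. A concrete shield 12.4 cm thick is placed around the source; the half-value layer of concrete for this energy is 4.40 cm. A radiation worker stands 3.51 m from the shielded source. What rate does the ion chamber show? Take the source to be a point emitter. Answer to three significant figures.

Distance alone: 184 × (0.635/3.51)² = 184 × 0.03273 = 6.022 μSv/h.
Shield: 12.4/4.40 = 2.818 half-value layers → attenuation 2^(−2.818) = 0.1418.
Combined: 6.022 × 0.1418 = 0.8539 μSv/h.

0.854 μSv/h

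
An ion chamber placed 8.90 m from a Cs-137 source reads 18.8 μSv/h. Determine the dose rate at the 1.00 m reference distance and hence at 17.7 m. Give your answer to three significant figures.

1490 μSv/h; 4.75 μSv/h

Since intensity falls as 1/r²,
At 1.00 m: (8.90/1.00)² = 79.21, so 18.8 × 79.21 = 1489 μSv/h
At 17.7 m: 1489 × (1.00/17.7)² = 1489 × 0.003192 = 4.753 μSv/h.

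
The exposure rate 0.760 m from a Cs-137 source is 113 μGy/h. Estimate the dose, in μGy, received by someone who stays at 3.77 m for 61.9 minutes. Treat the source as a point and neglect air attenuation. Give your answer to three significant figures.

4.74 μGy

Using I₁d₁² = I₂d₂², rate at 3.77 m:
113 × (0.760/3.77)² = 113 × 0.04064 = 4.592 μGy/h.
Dose = rate × time = 4.592 μGy/h × 1.032 h = 4.739 μGy.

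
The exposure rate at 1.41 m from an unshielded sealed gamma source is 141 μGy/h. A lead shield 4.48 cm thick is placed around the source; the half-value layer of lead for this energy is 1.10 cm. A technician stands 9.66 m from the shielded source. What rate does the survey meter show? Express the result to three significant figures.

0.179 μGy/h

Distance alone: 141 × (1.41/9.66)² = 141 × 0.02131 = 3.005 μGy/h.
Shield: 4.48/1.10 = 4.073 half-value layers → attenuation 2^(−4.073) = 0.05942.
Combined: 3.005 × 0.05942 = 0.1786 μGy/h.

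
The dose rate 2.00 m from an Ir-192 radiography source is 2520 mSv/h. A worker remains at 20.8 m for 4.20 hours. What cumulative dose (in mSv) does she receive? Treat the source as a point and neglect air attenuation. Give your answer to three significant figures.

97.9 mSv

Applying the 1/r² law, rate at 20.8 m:
(2.00/20.8)² = 0.009246, so 2520 × 0.009246 = 23.30 mSv/h.
Dose = rate × time = 23.30 mSv/h × 4.200 h = 97.86 mSv.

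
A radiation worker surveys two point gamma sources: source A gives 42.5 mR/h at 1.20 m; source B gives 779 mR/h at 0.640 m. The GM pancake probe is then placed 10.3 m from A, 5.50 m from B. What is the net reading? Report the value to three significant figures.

Each source contributes Iᵢ·(dᵢ/rᵢ)²; contributions add.
A: 42.5 × (1.20/10.3)² = 0.5769 mR/h
B: 779 × (0.640/5.50)² = 10.55 mR/h
Total = 0.5769 + 10.55 = 11.13 mR/h.

11.1 mR/h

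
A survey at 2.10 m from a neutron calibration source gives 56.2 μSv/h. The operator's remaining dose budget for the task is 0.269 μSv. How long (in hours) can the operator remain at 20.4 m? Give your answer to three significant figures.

Intensity scales as (d₁/d₂)², so rate at 20.4 m:
(2.10/20.4)² = 0.01060, so 56.2 × 0.01060 = 0.5957 μSv/h.
Stay time = 0.269 μSv ÷ 0.5957 μSv/h = 0.4516 h.

0.452 h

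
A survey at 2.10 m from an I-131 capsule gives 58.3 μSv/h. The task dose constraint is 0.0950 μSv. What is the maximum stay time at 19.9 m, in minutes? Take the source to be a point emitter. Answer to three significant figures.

Applying the 1/r² law, rate at 19.9 m:
(2.10/19.9)² = 0.01114, so 58.3 × 0.01114 = 0.6495 μSv/h.
Stay time = 0.0950 μSv ÷ 0.6495 μSv/h = 0.1463 h = 8.778 min.

8.78 min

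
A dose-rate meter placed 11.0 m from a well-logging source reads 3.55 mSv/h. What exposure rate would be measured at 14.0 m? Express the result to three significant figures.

2.19 mSv/h

Applying the 1/r² law, scaling from 11.0 m to 14.0 m:
3.55 × (11.0/14.0)² = 3.55 × 0.6173 = 2.191 mSv/h.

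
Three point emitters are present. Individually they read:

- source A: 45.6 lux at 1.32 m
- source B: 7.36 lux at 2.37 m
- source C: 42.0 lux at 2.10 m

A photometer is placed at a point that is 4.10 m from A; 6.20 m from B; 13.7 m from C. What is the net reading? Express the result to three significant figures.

6.79 lux

Each source contributes Iᵢ·(dᵢ/rᵢ)²; contributions add.
A: 45.6 × (1.32/4.10)² = 4.727 lux
B: 7.36 × (2.37/6.20)² = 1.075 lux
C: 42.0 × (2.10/13.7)² = 0.9868 lux
Total = 4.727 + 1.075 + 0.9868 = 6.789 lux.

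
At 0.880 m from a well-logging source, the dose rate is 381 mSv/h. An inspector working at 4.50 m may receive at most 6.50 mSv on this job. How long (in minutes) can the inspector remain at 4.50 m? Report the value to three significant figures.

26.8 min

Since intensity falls as 1/r², rate at 4.50 m:
381 × (0.880/4.50)² = 381 × 0.03824 = 14.57 mSv/h.
Stay time = 6.50 mSv ÷ 14.57 mSv/h = 0.4461 h = 26.77 min.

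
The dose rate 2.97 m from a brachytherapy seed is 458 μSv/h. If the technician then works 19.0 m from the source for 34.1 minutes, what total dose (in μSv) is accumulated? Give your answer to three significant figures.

6.36 μSv

By the inverse-square law, rate at 19.0 m:
458 × (2.97/19.0)² = 458 × 0.02443 = 11.19 μSv/h.
Dose = rate × time = 11.19 μSv/h × 0.5683 h = 6.359 μSv.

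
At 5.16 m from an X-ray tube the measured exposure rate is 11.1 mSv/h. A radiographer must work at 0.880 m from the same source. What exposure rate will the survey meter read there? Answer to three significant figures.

Using I₁d₁² = I₂d₂², scaling from 5.16 m to 0.880 m:
(5.16/0.880)² = 34.38, so 11.1 × 34.38 = 381.6 mSv/h.

382 mSv/h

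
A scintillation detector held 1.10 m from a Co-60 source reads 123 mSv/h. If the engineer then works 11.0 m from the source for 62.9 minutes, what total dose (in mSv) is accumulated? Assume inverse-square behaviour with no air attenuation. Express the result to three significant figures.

Since intensity falls as 1/r², rate at 11.0 m:
(1.10/11.0)² = 0.01000, so 123 × 0.01000 = 1.230 mSv/h.
Dose = rate × time = 1.230 mSv/h × 1.048 h = 1.289 mSv.

1.29 mSv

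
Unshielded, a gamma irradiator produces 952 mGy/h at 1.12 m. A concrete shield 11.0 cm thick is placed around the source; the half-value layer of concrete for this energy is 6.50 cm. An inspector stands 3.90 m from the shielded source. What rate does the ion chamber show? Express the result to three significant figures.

24.3 mGy/h

Distance alone: 952 × (1.12/3.90)² = 952 × 0.08247 = 78.51 mGy/h.
Shield: 11.0/6.50 = 1.692 half-value layers → attenuation 2^(−1.692) = 0.3095.
Combined: 78.51 × 0.3095 = 24.30 mGy/h.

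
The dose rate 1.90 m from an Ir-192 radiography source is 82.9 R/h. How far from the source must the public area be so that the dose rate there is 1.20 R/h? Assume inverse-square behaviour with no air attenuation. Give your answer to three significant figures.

By the inverse-square law, d₂ = d₁·√(I₁/I₂).
I₁/I₂ = 82.9/1.20 = 69.08, so d₂ = 1.90 × √69.08 = 15.79 m.

15.8 m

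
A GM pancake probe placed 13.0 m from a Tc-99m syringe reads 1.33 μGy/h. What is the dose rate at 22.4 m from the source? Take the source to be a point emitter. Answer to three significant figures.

Since intensity falls as 1/r², scaling from 13.0 m to 22.4 m:
1.33 × (13.0/22.4)² = 1.33 × 0.3368 = 0.4479 μGy/h.

0.448 μGy/h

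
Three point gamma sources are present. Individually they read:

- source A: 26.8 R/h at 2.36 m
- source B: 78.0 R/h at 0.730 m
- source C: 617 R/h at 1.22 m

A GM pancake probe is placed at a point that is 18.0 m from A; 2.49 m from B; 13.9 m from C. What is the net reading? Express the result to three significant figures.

11.9 R/h

Each source contributes Iᵢ·(dᵢ/rᵢ)²; contributions add.
A: 26.8 × (2.36/18.0)² = 0.4607 R/h
B: 78.0 × (0.730/2.49)² = 6.704 R/h
C: 617 × (1.22/13.9)² = 4.753 R/h
Total = 0.4607 + 6.704 + 4.753 = 11.92 R/h.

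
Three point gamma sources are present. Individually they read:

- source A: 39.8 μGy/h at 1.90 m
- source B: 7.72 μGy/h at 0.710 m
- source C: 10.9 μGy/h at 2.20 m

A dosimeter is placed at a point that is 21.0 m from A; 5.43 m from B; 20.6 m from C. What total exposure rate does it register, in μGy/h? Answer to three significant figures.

0.582 μGy/h

Each source contributes Iᵢ·(dᵢ/rᵢ)²; contributions add.
A: 39.8 × (1.90/21.0)² = 0.3258 μGy/h
B: 7.72 × (0.710/5.43)² = 0.1320 μGy/h
C: 10.9 × (2.20/20.6)² = 0.1243 μGy/h
Total = 0.3258 + 0.1320 + 0.1243 = 0.5821 μGy/h.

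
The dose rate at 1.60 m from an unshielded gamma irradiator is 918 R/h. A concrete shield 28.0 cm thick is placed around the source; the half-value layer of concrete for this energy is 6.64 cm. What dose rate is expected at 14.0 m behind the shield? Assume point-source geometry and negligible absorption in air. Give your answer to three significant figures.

0.645 R/h

Distance alone: (1.60/14.0)² = 0.01306, so 918 × 0.01306 = 11.99 R/h.
Shield: 28.0/6.64 = 4.217 half-value layers → attenuation 2^(−4.217) = 0.05377.
Combined: 11.99 × 0.05377 = 0.6447 R/h.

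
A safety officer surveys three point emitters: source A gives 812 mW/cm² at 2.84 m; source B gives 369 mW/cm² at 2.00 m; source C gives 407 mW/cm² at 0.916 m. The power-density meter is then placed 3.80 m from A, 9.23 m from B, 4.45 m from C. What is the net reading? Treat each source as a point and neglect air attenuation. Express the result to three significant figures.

Each source contributes Iᵢ·(dᵢ/rᵢ)²; contributions add.
A: 812 × (2.84/3.80)² = 453.6 mW/cm²
B: 369 × (2.00/9.23)² = 17.33 mW/cm²
C: 407 × (0.916/4.45)² = 17.25 mW/cm²
Total = 453.6 + 17.33 + 17.25 = 488.2 mW/cm².

488 mW/cm²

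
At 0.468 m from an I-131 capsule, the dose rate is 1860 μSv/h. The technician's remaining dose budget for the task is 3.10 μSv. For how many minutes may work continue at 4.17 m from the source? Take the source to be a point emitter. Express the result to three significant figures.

7.94 min

Since intensity falls as 1/r², rate at 4.17 m:
(0.468/4.17)² = 0.01260, so 1860 × 0.01260 = 23.44 μSv/h.
Stay time = 3.10 μSv ÷ 23.44 μSv/h = 0.1323 h = 7.938 min.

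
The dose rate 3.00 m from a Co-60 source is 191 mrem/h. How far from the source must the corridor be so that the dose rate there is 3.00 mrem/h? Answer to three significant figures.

By the inverse-square law, d₂ = d₁·√(I₁/I₂).
I₁/I₂ = 191/3.00 = 63.67, so d₂ = 3.00 × √63.67 = 23.94 m.

23.9 m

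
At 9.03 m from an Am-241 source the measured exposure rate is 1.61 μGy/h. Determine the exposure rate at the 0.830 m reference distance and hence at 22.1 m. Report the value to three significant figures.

191 μGy/h; 0.269 μGy/h

Using I₁d₁² = I₂d₂²,
At 0.830 m: (9.03/0.830)² = 118.4, so 1.61 × 118.4 = 190.6 μGy/h
At 22.1 m: (0.830/22.1)² = 0.001410, so 190.6 × 0.001410 = 0.2687 μGy/h.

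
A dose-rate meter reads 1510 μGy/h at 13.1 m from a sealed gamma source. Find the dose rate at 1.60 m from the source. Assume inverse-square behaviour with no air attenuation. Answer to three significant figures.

Since intensity falls as 1/r², the rate at 1.60 m is
1510 × (13.1/1.60)² = 1510 × 67.04 = 101200 μGy/h.

101000 μGy/h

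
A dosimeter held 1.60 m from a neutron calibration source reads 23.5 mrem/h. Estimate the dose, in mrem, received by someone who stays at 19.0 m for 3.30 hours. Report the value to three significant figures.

0.550 mrem

Applying the 1/r² law, rate at 19.0 m:
23.5 × (1.60/19.0)² = 23.5 × 0.007091 = 0.1666 mrem/h.
Dose = rate × time = 0.1666 mrem/h × 3.300 h = 0.5498 mrem.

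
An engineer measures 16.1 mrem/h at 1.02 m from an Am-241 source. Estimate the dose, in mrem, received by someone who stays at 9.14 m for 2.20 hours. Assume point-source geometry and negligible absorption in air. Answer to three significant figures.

Applying the 1/r² law, rate at 9.14 m:
(1.02/9.14)² = 0.01245, so 16.1 × 0.01245 = 0.2004 mrem/h.
Dose = rate × time = 0.2004 mrem/h × 2.200 h = 0.4409 mrem.

0.441 mrem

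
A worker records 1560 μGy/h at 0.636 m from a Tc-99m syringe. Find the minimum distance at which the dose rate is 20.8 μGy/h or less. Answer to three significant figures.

Using I₁d₁² = I₂d₂², d₂ = d₁·√(I₁/I₂).
I₁/I₂ = 1560/20.8 = 75.00, so d₂ = 0.636 × √75.00 = 5.508 m.

5.51 m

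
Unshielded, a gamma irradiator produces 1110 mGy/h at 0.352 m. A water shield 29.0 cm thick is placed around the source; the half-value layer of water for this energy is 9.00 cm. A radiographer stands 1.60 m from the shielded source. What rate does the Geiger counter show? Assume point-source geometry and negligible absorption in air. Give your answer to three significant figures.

Distance alone: (0.352/1.60)² = 0.04840, so 1110 × 0.04840 = 53.72 mGy/h.
Shield: 29.0/9.00 = 3.222 half-value layers → attenuation 2^(−3.222) = 0.1072.
Combined: 53.72 × 0.1072 = 5.759 mGy/h.

5.76 mGy/h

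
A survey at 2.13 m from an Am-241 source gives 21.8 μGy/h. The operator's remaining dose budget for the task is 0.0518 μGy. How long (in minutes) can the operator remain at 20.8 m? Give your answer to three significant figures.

Since intensity falls as 1/r², rate at 20.8 m:
21.8 × (2.13/20.8)² = 21.8 × 0.01049 = 0.2287 μGy/h.
Stay time = 0.0518 μGy ÷ 0.2287 μGy/h = 0.2265 h = 13.59 min.

13.6 min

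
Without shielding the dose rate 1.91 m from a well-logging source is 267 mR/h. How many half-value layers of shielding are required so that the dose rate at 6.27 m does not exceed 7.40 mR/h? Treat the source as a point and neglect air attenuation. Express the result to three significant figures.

At 6.27 m, distance alone gives (1.91/6.27)² = 0.09280, so 267 × 0.09280 = 24.78 mR/h.
Further attenuation needed: 24.78/7.40 = 3.349.
n = log₂(3.349) = 1.744 half-value layers.

1.74 half-value layers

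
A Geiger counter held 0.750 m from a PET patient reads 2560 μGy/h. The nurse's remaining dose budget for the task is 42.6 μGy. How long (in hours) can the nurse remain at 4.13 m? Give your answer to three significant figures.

0.505 h

Applying the 1/r² law, rate at 4.13 m:
2560 × (0.750/4.13)² = 2560 × 0.03298 = 84.43 μGy/h.
Stay time = 42.6 μGy ÷ 84.43 μGy/h = 0.5046 h.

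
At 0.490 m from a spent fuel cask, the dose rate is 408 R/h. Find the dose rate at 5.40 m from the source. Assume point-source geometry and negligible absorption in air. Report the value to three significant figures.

3.36 R/h

Since intensity falls as 1/r², the rate at 5.40 m is
(0.490/5.40)² = 0.008234, so 408 × 0.008234 = 3.359 R/h.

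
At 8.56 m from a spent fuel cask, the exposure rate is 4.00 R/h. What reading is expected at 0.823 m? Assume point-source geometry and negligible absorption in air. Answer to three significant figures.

Since intensity falls as 1/r², the rate at 0.823 m is
4.00 × (8.56/0.823)² = 4.00 × 108.2 = 432.8 R/h.

433 R/h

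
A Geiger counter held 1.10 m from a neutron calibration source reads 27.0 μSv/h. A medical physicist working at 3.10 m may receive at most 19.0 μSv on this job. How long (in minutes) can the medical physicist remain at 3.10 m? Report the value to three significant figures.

Since intensity falls as 1/r², rate at 3.10 m:
(1.10/3.10)² = 0.1259, so 27.0 × 0.1259 = 3.399 μSv/h.
Stay time = 19.0 μSv ÷ 3.399 μSv/h = 5.590 h = 335.4 min.

335 min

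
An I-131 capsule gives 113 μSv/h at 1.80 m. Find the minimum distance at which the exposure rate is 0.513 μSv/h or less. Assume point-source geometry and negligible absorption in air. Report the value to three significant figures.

26.7 m

Intensity scales as (d₁/d₂)², so d₂ = d₁·√(I₁/I₂).
I₁/I₂ = 113/0.513 = 220.3, so d₂ = 1.80 × √220.3 = 26.72 m.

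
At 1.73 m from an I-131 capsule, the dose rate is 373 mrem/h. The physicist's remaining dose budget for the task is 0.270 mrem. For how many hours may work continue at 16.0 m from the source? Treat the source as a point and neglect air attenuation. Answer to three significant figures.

0.0619 h

By the inverse-square law, rate at 16.0 m:
373 × (1.73/16.0)² = 373 × 0.01169 = 4.360 mrem/h.
Stay time = 0.270 mrem ÷ 4.360 mrem/h = 0.06193 h.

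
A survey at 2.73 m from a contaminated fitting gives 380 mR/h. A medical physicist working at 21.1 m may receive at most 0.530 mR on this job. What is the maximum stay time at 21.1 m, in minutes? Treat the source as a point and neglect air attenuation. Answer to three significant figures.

5.00 min

Since intensity falls as 1/r², rate at 21.1 m:
380 × (2.73/21.1)² = 380 × 0.01674 = 6.361 mR/h.
Stay time = 0.530 mR ÷ 6.361 mR/h = 0.08332 h = 4.999 min.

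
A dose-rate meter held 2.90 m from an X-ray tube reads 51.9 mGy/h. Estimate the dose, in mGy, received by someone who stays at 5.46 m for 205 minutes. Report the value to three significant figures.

50.0 mGy

Intensity scales as (d₁/d₂)², so rate at 5.46 m:
51.9 × (2.90/5.46)² = 51.9 × 0.2821 = 14.64 mGy/h.
Dose = rate × time = 14.64 mGy/h × 3.417 h = 50.02 mGy.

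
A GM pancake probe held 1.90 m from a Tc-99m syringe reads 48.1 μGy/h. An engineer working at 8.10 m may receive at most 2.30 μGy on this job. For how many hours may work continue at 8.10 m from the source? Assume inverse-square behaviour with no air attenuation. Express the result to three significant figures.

By the inverse-square law, rate at 8.10 m:
(1.90/8.10)² = 0.05502, so 48.1 × 0.05502 = 2.646 μGy/h.
Stay time = 2.30 μGy ÷ 2.646 μGy/h = 0.8692 h.

0.869 h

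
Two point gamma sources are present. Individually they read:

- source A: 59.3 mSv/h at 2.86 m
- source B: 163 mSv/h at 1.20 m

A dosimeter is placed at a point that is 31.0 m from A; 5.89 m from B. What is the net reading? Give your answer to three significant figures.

7.27 mSv/h

Each source contributes Iᵢ·(dᵢ/rᵢ)²; contributions add.
A: 59.3 × (2.86/31.0)² = 0.5047 mSv/h
B: 163 × (1.20/5.89)² = 6.766 mSv/h
Total = 0.5047 + 6.766 = 7.271 mSv/h.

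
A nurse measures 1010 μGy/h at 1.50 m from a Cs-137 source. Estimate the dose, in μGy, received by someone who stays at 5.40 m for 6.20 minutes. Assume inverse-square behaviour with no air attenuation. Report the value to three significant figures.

Applying the 1/r² law, rate at 5.40 m:
(1.50/5.40)² = 0.07716, so 1010 × 0.07716 = 77.93 μGy/h.
Dose = rate × time = 77.93 μGy/h × 0.1033 h = 8.050 μGy.

8.05 μGy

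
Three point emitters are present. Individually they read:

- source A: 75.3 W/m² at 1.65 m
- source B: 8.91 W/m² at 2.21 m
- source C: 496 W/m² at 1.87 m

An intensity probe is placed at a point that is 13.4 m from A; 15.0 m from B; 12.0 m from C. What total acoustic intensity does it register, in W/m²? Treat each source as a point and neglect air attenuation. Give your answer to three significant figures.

By superposition, sum each source's inverse-square contribution:
A: 75.3 × (1.65/13.4)² = 1.142 W/m²
B: 8.91 × (2.21/15.0)² = 0.1934 W/m²
C: 496 × (1.87/12.0)² = 12.04 W/m²
Total = 1.142 + 0.1934 + 12.04 = 13.38 W/m².

13.4 W/m²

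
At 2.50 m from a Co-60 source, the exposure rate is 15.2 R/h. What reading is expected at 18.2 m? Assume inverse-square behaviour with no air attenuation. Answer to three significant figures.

0.287 R/h

Intensity scales as (d₁/d₂)², so the rate at 18.2 m is
(2.50/18.2)² = 0.01887, so 15.2 × 0.01887 = 0.2868 R/h.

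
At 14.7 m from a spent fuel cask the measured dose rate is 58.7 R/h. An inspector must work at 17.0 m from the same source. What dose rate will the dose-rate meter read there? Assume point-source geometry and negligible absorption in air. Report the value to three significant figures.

43.9 R/h

Using I₁d₁² = I₂d₂², scaling from 14.7 m to 17.0 m:
58.7 × (14.7/17.0)² = 58.7 × 0.7477 = 43.89 R/h.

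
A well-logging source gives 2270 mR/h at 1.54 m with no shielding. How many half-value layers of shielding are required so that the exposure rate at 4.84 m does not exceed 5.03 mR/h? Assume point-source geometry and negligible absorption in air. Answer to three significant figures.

At 4.84 m, distance alone gives (1.54/4.84)² = 0.1012, so 2270 × 0.1012 = 229.7 mR/h.
Further attenuation needed: 229.7/5.03 = 45.67.
n = log₂(45.67) = 5.513 half-value layers.

5.51 half-value layers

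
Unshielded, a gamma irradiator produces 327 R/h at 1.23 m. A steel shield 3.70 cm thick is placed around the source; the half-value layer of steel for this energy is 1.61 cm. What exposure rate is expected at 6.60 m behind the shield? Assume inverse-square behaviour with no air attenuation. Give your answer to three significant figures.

Distance alone: 327 × (1.23/6.60)² = 327 × 0.03473 = 11.36 R/h.
Shield: 3.70/1.61 = 2.298 half-value layers → attenuation 2^(−2.298) = 0.2033.
Combined: 11.36 × 0.2033 = 2.309 R/h.

2.31 R/h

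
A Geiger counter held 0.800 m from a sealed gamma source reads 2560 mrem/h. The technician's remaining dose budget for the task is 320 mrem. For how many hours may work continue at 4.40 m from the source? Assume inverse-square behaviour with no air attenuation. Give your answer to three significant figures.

3.78 h

By the inverse-square law, rate at 4.40 m:
2560 × (0.800/4.40)² = 2560 × 0.03306 = 84.63 mrem/h.
Stay time = 320 mrem ÷ 84.63 mrem/h = 3.781 h.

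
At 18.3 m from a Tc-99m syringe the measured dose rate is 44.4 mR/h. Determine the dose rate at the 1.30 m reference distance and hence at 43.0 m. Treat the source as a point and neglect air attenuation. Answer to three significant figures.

8800 mR/h; 8.04 mR/h

Applying the 1/r² law,
At 1.30 m: (18.3/1.30)² = 198.2, so 44.4 × 198.2 = 8800 mR/h
At 43.0 m: (1.30/43.0)² = 0.0009140, so 8800 × 0.0009140 = 8.043 mR/h.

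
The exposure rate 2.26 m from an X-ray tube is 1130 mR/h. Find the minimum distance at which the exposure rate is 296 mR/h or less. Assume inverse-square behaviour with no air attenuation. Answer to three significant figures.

Applying the 1/r² law, d₂ = d₁·√(I₁/I₂).
I₁/I₂ = 1130/296 = 3.818, so d₂ = 2.26 × √3.818 = 4.416 m.

4.42 m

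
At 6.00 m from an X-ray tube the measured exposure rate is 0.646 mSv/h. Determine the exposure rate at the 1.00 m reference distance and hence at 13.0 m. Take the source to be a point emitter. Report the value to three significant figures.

23.3 mSv/h; 0.138 mSv/h

Using I₁d₁² = I₂d₂²,
At 1.00 m: (6.00/1.00)² = 36.00, so 0.646 × 36.00 = 23.26 mSv/h
At 13.0 m: (1.00/13.0)² = 0.005917, so 23.26 × 0.005917 = 0.1376 mSv/h.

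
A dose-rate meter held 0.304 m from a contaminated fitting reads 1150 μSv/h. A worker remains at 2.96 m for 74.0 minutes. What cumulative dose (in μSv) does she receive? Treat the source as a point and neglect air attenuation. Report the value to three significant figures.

Using I₁d₁² = I₂d₂², rate at 2.96 m:
(0.304/2.96)² = 0.01055, so 1150 × 0.01055 = 12.13 μSv/h.
Dose = rate × time = 12.13 μSv/h × 1.233 h = 14.96 μSv.

15.0 μSv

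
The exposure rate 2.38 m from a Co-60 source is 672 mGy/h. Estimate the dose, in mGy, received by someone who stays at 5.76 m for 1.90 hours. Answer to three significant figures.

218 mGy

Using I₁d₁² = I₂d₂², rate at 5.76 m:
(2.38/5.76)² = 0.1707, so 672 × 0.1707 = 114.7 mGy/h.
Dose = rate × time = 114.7 mGy/h × 1.900 h = 217.9 mGy.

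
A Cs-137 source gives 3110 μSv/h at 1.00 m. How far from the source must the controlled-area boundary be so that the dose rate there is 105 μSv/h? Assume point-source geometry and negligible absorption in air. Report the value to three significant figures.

Since intensity falls as 1/r², d₂ = d₁·√(I₁/I₂).
I₁/I₂ = 3110/105 = 29.62, so d₂ = 1.00 × √29.62 = 5.442 m.

5.44 m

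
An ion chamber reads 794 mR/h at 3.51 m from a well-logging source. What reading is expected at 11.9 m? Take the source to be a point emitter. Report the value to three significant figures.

Using I₁d₁² = I₂d₂², the rate at 11.9 m is
794 × (3.51/11.9)² = 794 × 0.08700 = 69.08 mR/h.

69.1 mR/h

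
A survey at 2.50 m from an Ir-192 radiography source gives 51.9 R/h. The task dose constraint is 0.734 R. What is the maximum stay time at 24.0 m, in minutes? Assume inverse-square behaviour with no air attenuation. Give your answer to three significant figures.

78.2 min

Intensity scales as (d₁/d₂)², so rate at 24.0 m:
(2.50/24.0)² = 0.01085, so 51.9 × 0.01085 = 0.5631 R/h.
Stay time = 0.734 R ÷ 0.5631 R/h = 1.303 h = 78.18 min.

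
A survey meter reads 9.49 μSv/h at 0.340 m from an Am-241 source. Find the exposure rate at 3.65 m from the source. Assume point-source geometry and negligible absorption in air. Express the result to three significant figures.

Applying the 1/r² law, the rate at 3.65 m is
9.49 × (0.340/3.65)² = 9.49 × 0.008677 = 0.08234 μSv/h.

0.0823 μSv/h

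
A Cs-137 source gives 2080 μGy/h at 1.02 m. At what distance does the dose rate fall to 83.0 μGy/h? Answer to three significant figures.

Using I₁d₁² = I₂d₂², d₂ = d₁·√(I₁/I₂).
I₁/I₂ = 2080/83.0 = 25.06, so d₂ = 1.02 × √25.06 = 5.106 m.

5.11 m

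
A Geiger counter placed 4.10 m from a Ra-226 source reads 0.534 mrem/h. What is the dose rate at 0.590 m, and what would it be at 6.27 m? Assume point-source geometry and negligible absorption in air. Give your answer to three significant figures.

Since intensity falls as 1/r²,
At 0.590 m: (4.10/0.590)² = 48.29, so 0.534 × 48.29 = 25.79 mrem/h
At 6.27 m: 25.79 × (0.590/6.27)² = 25.79 × 0.008855 = 0.2284 mrem/h.

25.8 mrem/h; 0.228 mrem/h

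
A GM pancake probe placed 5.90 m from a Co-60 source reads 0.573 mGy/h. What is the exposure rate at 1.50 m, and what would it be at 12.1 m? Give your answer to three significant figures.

Since intensity falls as 1/r²,
At 1.50 m: (5.90/1.50)² = 15.47, so 0.573 × 15.47 = 8.864 mGy/h
At 12.1 m: 8.864 × (1.50/12.1)² = 8.864 × 0.01537 = 0.1362 mGy/h.

8.86 mGy/h; 0.136 mGy/h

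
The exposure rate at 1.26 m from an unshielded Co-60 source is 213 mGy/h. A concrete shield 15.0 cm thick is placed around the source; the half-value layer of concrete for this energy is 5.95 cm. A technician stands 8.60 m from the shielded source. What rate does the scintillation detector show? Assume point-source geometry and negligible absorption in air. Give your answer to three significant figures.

0.797 mGy/h

Distance alone: 213 × (1.26/8.60)² = 213 × 0.02147 = 4.573 mGy/h.
Shield: 15.0/5.95 = 2.521 half-value layers → attenuation 2^(−2.521) = 0.1742.
Combined: 4.573 × 0.1742 = 0.7966 mGy/h.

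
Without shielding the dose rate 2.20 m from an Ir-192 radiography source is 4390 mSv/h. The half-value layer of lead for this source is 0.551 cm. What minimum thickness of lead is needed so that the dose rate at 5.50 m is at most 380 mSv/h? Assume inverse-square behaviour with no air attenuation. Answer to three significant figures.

At 5.50 m, distance alone gives 4390 × (2.20/5.50)² = 4390 × 0.1600 = 702.4 mSv/h.
Further attenuation needed: 702.4/380 = 1.848.
n = log₂(1.848) = 0.8860 half-value layers.
Thickness = 0.8860 × 0.551 cm = 0.4882 cm.

0.488 cm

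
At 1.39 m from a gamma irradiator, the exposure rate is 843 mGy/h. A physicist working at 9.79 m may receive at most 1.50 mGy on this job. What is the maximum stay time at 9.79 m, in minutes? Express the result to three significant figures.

Applying the 1/r² law, rate at 9.79 m:
843 × (1.39/9.79)² = 843 × 0.02016 = 16.99 mGy/h.
Stay time = 1.50 mGy ÷ 16.99 mGy/h = 0.08829 h = 5.297 min.

5.30 min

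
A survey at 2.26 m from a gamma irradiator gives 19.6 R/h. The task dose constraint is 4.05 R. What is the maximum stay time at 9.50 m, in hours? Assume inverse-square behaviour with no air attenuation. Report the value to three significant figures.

3.65 h

Using I₁d₁² = I₂d₂², rate at 9.50 m:
19.6 × (2.26/9.50)² = 19.6 × 0.05659 = 1.109 R/h.
Stay time = 4.05 R ÷ 1.109 R/h = 3.652 h.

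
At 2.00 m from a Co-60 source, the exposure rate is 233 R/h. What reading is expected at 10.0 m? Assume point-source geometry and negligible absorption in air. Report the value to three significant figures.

Intensity scales as (d₁/d₂)², so the rate at 10.0 m is
(2.00/10.0)² = 0.04000, so 233 × 0.04000 = 9.320 R/h.

9.32 R/h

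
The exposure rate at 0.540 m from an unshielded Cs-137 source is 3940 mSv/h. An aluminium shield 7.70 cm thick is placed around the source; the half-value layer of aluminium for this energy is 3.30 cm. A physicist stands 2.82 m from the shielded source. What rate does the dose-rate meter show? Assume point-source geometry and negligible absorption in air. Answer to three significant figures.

Distance alone: 3940 × (0.540/2.82)² = 3940 × 0.03667 = 144.5 mSv/h.
Shield: 7.70/3.30 = 2.333 half-value layers → attenuation 2^(−2.333) = 0.1985.
Combined: 144.5 × 0.1985 = 28.68 mSv/h.

28.7 mSv/h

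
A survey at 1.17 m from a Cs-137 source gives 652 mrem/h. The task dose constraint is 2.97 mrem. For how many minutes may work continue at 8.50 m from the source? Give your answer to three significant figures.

Using I₁d₁² = I₂d₂², rate at 8.50 m:
652 × (1.17/8.50)² = 652 × 0.01895 = 12.36 mrem/h.
Stay time = 2.97 mrem ÷ 12.36 mrem/h = 0.2403 h = 14.42 min.

14.4 min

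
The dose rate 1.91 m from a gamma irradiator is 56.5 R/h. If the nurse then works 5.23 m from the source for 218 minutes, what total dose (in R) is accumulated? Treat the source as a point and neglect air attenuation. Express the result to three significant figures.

27.4 R

Since intensity falls as 1/r², rate at 5.23 m:
(1.91/5.23)² = 0.1334, so 56.5 × 0.1334 = 7.537 R/h.
Dose = rate × time = 7.537 R/h × 3.633 h = 27.38 R.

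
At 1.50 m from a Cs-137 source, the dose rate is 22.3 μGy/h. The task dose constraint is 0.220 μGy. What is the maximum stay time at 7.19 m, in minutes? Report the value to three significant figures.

13.6 min

Using I₁d₁² = I₂d₂², rate at 7.19 m:
22.3 × (1.50/7.19)² = 22.3 × 0.04352 = 0.9705 μGy/h.
Stay time = 0.220 μGy ÷ 0.9705 μGy/h = 0.2267 h = 13.60 min.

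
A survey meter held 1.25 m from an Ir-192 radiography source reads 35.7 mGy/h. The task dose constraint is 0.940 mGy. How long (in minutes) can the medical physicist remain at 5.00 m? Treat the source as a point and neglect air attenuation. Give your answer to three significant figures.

Using I₁d₁² = I₂d₂², rate at 5.00 m:
35.7 × (1.25/5.00)² = 35.7 × 0.06250 = 2.231 mGy/h.
Stay time = 0.940 mGy ÷ 2.231 mGy/h = 0.4213 h = 25.28 min.

25.3 min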